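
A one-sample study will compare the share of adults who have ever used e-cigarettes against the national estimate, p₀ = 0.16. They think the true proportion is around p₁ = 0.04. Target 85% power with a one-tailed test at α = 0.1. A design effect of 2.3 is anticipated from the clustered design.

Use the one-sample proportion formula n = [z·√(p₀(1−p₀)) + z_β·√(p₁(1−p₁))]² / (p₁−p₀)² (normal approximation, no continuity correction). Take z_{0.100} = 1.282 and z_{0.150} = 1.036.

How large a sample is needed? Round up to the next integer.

n = 73

n = [z_α·√(p₀q₀) + z_β·√(p₁q₁)]² / (p₁ − p₀)²
  = [1.282·√(0.16·0.84) + 1.036·√(0.04·0.96)]² / (-0.12)²
  = [1.282·0.3666 + 1.036·0.1960]² / 0.0144
  = [0.6730]² / 0.0144
  = 31.45
Design effect: 2.3 × 31.45 = 72.34.
Round up → n = 73.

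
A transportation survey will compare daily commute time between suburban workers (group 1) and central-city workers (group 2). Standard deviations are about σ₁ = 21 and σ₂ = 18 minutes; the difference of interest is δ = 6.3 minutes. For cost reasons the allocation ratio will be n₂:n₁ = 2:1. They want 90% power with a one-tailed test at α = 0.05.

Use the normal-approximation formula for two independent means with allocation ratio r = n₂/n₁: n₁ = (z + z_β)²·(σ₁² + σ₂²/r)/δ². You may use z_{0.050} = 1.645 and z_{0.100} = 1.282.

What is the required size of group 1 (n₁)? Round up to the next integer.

n₁ = (z_α + z_β)² · (σ₁² + σ₂²/r) / δ²
   = (1.645 + 1.282)² · (21² + 18²/2) / 6.3²
   = 8.5673 · (441 + 162) / 39.69
   = 8.5673 · 603 / 39.69
   = 130.16
Round up → n₁ = 131; n₂ = r·n₁ = 2 × 131 = 262.

n₁ = 131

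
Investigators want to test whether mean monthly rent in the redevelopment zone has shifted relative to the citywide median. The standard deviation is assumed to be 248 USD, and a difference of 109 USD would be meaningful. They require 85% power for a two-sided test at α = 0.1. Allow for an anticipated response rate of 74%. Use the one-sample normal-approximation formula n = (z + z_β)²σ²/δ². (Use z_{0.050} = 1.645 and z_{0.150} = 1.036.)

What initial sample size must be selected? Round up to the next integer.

n = (z_{α/2} + z_β)² · σ² / δ²
  = (1.645 + 1.036)² · 248² / 109²
  = 7.1878 · 61504 / 11881
  = 37.21
Adjust for 74% response: 37.21 / 0.74 = 50.28.
Round up → n = 51.

n = 51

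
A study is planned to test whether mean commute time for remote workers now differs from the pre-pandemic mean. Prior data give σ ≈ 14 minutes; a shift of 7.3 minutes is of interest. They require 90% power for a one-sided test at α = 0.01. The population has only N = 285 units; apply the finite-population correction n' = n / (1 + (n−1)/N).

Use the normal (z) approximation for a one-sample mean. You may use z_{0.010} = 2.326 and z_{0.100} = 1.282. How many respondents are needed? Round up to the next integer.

n = (z_α + z_β)² · σ² / δ²
  = (2.326 + 1.282)² · 14² / 7.3²
  = 13.0177 · 196 / 53.29
  = 47.88
Finite-population correction (N = 285): 47.88 / (1 + (47.88 − 1)/285) = 41.12.
Round up → n = 42.

n = 42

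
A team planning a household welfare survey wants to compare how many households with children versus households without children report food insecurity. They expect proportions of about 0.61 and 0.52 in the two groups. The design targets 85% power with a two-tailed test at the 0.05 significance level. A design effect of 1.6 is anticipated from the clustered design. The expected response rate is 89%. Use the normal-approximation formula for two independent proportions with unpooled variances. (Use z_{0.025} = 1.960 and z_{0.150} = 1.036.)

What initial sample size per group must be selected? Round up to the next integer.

n = 972 per group

n = (z_{α/2} + z_β)² · [p₁(1−p₁) + p₂(1−p₂)] / (p₁ − p₂)²
  = (1.960 + 1.036)² · (0.61·0.39 + 0.52·0.48) / (0.09)²
  = (2.996)² · (0.2379 + 0.2496) / 0.0081
  = 8.9760 · 0.4875 / 0.0081
  = 540.22
Design effect: 1.6 × 540.22 = 864.36.
Adjust for 89% response: 864.36 / 0.89 = 971.19.
Round up → n = 972 per group.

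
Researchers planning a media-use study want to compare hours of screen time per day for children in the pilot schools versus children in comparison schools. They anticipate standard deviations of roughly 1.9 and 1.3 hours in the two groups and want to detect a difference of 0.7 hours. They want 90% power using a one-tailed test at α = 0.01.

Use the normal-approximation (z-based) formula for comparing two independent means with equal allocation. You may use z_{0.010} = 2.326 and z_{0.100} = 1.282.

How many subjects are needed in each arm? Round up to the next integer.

n = (z_α + z_β)² · (σ₁² + σ₂²) / δ²
  = (2.326 + 1.282)² · (1.9² + 1.3² = 5.3) / 0.7²
  = 13.0177 · 5.3 / 0.49
  = 140.80
Round up → n = 141 per group.

n = 141 per group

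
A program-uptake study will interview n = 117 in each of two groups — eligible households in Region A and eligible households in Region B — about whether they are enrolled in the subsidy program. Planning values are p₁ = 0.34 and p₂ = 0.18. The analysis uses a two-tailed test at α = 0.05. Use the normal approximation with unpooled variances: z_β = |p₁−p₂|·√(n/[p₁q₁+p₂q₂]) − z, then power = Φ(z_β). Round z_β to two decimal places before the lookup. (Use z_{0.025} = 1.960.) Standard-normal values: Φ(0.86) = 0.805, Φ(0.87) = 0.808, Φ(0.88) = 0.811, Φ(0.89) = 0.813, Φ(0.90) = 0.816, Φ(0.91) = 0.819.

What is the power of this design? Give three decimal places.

Power ≈ 0.811

z_β = |p₁−p₂|·√(n/[p₁q₁+p₂q₂]) − z_{α/2}
    = 0.16 · √(117/0.3720) − 1.960
    = 0.16 · 17.7346 − 1.960
    = 2.8375 − 1.960 = 0.8775 → 0.88
Power = Φ(0.88) = 0.811.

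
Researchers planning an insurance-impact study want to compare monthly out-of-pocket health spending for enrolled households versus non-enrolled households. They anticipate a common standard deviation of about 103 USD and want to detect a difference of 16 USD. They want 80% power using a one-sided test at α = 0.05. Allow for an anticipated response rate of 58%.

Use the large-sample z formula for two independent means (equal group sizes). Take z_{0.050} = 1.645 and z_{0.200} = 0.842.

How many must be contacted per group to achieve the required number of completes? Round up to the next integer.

n = (z_α + z_β)² · (σ₁² + σ₂²) / δ²
  = (1.645 + 0.842)² · (2·103² = 21218) / 16²
  = 6.1852 · 21218 / 256
  = 512.64
Adjust for 58% response: 512.64 / 0.58 = 883.87.
Round up → n = 884 per group.

n = 884 per group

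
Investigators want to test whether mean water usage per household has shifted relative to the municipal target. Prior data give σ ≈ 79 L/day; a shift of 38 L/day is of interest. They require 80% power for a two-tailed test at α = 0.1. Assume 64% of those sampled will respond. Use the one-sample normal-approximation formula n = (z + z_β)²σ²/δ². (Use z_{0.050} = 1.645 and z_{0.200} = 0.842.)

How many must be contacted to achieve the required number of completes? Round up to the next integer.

n = (z_{α/2} + z_β)² · σ² / δ²
  = (1.645 + 0.842)² · 79² / 38²
  = 6.1852 · 6241 / 1444
  = 26.73
Adjust for 64% response: 26.73 / 0.64 = 41.77.
Round up → n = 42.

n = 42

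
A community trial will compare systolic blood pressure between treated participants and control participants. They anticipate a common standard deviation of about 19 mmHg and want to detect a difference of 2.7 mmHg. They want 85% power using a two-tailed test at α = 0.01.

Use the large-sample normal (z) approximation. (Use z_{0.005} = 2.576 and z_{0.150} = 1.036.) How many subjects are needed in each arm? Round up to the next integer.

n = (z_{α/2} + z_β)² · (σ₁² + σ₂²) / δ²
  = (2.576 + 1.036)² · (2·19² = 722) / 2.7²
  = 13.0465 · 722 / 7.29
  = 1292.13
Round up → n = 1293 per group.

n = 1293 per group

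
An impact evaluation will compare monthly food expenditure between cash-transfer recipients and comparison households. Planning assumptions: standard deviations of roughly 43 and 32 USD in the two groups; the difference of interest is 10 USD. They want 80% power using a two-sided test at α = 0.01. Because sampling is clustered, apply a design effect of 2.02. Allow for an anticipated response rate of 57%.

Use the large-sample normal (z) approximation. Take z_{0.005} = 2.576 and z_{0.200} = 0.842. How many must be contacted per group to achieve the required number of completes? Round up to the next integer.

n = (z_{α/2} + z_β)² · (σ₁² + σ₂²) / δ²
  = (2.576 + 0.842)² · (43² + 32² = 2873) / 10²
  = 11.6827 · 2873 / 100
  = 335.64
Design effect: 2.02 × 335.64 = 678.00.
Adjust for 57% response: 678.00 / 0.57 = 1189.48.
Round up → n = 1190 per group.

n = 1190 per group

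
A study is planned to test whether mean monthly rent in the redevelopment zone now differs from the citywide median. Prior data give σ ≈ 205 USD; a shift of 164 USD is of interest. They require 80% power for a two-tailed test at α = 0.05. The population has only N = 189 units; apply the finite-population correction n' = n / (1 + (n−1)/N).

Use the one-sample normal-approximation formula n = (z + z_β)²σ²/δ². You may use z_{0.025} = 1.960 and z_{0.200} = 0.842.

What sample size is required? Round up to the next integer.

n = (z_{α/2} + z_β)² · σ² / δ²
  = (1.960 + 0.842)² · 205² / 164²
  = 7.8512 · 42025 / 26896
  = 12.27
Finite-population correction (N = 189): 12.27 / (1 + (12.27 − 1)/189) = 11.58.
Round up → n = 12.

n = 12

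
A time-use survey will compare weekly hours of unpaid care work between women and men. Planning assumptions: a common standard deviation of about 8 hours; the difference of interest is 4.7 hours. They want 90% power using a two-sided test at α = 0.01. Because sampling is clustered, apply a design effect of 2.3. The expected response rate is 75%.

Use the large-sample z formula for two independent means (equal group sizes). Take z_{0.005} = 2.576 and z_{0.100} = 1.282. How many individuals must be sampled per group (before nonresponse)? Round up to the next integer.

n = 265 per group

n = (z_{α/2} + z_β)² · (σ₁² + σ₂²) / δ²
  = (2.576 + 1.282)² · (2·8² = 128) / 4.7²
  = 14.8842 · 128 / 22.09
  = 86.25
Design effect: 2.3 × 86.25 = 198.37.
Adjust for 75% response: 198.37 / 0.75 = 264.49.
Round up → n = 265 per group.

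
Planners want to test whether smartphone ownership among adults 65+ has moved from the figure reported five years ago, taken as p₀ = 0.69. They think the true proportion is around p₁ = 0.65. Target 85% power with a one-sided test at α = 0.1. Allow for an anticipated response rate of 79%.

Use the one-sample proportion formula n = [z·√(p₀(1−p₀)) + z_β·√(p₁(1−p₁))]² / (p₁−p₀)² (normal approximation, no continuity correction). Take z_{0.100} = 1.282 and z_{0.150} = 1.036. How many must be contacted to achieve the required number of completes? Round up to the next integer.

n = [z_α·√(p₀q₀) + z_β·√(p₁q₁)]² / (p₁ − p₀)²
  = [1.282·√(0.69·0.31) + 1.036·√(0.65·0.35)]² / (-0.04)²
  = [1.282·0.4625 + 1.036·0.4770]² / 0.0016
  = [1.0871]² / 0.0016
  = 738.56
Adjust for 79% response: 738.56 / 0.79 = 934.88.
Round up → n = 935.

n = 935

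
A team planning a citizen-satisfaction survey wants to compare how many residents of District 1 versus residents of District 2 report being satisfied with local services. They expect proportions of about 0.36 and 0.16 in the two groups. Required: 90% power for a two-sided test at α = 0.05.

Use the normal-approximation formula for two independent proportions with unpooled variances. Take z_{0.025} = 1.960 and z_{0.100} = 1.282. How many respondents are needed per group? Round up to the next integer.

n = 96 per group

n = (z_{α/2} + z_β)² · [p₁(1−p₁) + p₂(1−p₂)] / (p₁ − p₂)²
  = (1.960 + 1.282)² · (0.36·0.64 + 0.16·0.84) / (0.20)²
  = (3.242)² · (0.2304 + 0.1344) / 0.0400
  = 10.5106 · 0.3648 / 0.0400
  = 95.86
Round up → n = 96 per group.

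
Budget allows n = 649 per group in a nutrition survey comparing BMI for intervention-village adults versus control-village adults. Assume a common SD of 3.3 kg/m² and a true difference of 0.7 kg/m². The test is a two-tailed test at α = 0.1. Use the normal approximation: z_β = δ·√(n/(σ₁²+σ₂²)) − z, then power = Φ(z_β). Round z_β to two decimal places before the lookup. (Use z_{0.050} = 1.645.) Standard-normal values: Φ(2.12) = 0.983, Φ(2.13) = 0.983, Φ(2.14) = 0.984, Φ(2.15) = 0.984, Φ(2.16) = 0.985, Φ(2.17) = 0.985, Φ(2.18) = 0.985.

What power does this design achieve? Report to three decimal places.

Power ≈ 0.985

z_β = δ·√(n/(σ₁²+σ₂²)) − z_{α/2}
    = 0.7 · √(649/21.78) − 1.645
    = 0.7 · 5.45875 − 1.645
    = 3.8211 − 1.645 = 2.1761 → 2.18
Power = Φ(2.18) = 0.985.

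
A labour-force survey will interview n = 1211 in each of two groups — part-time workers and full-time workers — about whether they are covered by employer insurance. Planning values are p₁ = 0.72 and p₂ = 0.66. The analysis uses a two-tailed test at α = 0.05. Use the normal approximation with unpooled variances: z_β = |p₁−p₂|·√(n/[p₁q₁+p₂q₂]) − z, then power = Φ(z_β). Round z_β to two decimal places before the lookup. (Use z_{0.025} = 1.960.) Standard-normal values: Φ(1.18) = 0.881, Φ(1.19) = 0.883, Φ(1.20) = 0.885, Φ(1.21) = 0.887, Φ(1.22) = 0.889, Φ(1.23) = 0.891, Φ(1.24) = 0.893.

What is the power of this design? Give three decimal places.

z_β = |p₁−p₂|·√(n/[p₁q₁+p₂q₂]) − z_{α/2}
    = 0.06 · √(1211/0.4260) − 1.960
    = 0.06 · 53.3172 − 1.960
    = 3.1990 − 1.960 = 1.2390 → 1.24
Power = Φ(1.24) = 0.893.

Power ≈ 0.893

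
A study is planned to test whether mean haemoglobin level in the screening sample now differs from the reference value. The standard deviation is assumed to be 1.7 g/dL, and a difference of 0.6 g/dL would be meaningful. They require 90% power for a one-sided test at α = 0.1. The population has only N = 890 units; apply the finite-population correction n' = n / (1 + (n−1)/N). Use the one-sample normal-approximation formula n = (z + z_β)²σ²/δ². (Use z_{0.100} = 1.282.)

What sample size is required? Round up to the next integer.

n = (z_α + z_β)² · σ² / δ²
  = (1.282 + 1.282)² · 1.7² / 0.6²
  = 6.5741 · 2.89 / 0.36
  = 52.78
Finite-population correction (N = 890): 52.78 / (1 + (52.78 − 1)/890) = 49.87.
Round up → n = 50.

n = 50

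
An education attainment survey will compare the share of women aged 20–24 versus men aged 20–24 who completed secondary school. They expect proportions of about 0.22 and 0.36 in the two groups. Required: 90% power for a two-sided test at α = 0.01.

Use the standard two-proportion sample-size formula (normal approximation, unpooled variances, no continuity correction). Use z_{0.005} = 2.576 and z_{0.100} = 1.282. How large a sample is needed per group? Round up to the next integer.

n = 306 per group

n = (z_{α/2} + z_β)² · [p₁(1−p₁) + p₂(1−p₂)] / (p₁ − p₂)²
  = (2.576 + 1.282)² · (0.22·0.78 + 0.36·0.64) / (-0.14)²
  = (3.858)² · (0.1716 + 0.2304) / 0.0196
  = 14.8842 · 0.4020 / 0.0196
  = 305.28
Round up → n = 306 per group.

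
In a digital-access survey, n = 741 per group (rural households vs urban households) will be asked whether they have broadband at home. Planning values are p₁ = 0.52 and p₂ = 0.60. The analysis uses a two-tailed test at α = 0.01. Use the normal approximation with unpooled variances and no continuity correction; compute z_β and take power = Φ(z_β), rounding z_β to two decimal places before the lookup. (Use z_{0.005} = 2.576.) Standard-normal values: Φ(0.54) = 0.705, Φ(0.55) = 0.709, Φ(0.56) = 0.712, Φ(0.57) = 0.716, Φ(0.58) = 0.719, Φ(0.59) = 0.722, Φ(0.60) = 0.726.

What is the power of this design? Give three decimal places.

z_β = |p₁−p₂|·√(n/[p₁q₁+p₂q₂]) − z_{α/2}
    = 0.08 · √(741/0.4896) − 2.576
    = 0.08 · 38.9035 − 2.576
    = 3.1123 − 2.576 = 0.5363 → 0.54
Power = Φ(0.54) = 0.705.

Power ≈ 0.705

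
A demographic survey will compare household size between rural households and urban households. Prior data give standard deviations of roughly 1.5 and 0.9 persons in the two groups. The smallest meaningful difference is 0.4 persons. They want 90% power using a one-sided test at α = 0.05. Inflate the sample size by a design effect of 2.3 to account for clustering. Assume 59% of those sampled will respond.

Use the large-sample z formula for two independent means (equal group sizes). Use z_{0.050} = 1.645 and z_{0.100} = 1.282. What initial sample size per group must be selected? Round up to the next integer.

n = (z_α + z_β)² · (σ₁² + σ₂²) / δ²
  = (1.645 + 1.282)² · (1.5² + 0.9² = 3.06) / 0.4²
  = 8.5673 · 3.06 / 0.16
  = 163.85
Design effect: 2.3 × 163.85 = 376.86.
Adjust for 59% response: 376.86 / 0.59 = 638.74.
Round up → n = 639 per group.

n = 639 per group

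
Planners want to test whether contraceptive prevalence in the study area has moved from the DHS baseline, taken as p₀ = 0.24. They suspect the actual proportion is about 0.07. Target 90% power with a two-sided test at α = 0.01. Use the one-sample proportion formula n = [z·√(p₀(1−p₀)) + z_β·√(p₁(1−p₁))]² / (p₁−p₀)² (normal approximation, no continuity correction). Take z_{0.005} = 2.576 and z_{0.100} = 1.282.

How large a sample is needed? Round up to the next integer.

n = [z_{α/2}·√(p₀q₀) + z_β·√(p₁q₁)]² / (p₁ − p₀)²
  = [2.576·√(0.24·0.76) + 1.282·√(0.07·0.93)]² / (-0.17)²
  = [2.576·0.4271 + 1.282·0.2551]² / 0.0289
  = [1.4273]² / 0.0289
  = 70.49
Round up → n = 71.

n = 71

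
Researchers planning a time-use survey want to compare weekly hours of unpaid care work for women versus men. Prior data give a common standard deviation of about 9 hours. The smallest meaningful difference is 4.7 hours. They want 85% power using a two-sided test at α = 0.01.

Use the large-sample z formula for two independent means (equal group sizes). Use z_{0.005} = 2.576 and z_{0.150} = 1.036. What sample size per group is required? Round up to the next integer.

n = 96 per group

n = (z_{α/2} + z_β)² · (σ₁² + σ₂²) / δ²
  = (2.576 + 1.036)² · (2·9² = 162) / 4.7²
  = 13.0465 · 162 / 22.09
  = 95.68
Round up → n = 96 per group.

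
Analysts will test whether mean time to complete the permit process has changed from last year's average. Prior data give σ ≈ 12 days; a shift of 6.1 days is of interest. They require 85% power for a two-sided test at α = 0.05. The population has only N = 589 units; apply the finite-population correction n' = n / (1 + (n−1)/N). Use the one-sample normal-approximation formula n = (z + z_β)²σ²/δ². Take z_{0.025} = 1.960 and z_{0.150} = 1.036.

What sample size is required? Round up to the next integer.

n = (z_{α/2} + z_β)² · σ² / δ²
  = (1.960 + 1.036)² · 12² / 6.1²
  = 8.9760 · 144 / 37.21
  = 34.74
Finite-population correction (N = 589): 34.74 / (1 + (34.74 − 1)/589) = 32.85.
Round up → n = 33.

n = 33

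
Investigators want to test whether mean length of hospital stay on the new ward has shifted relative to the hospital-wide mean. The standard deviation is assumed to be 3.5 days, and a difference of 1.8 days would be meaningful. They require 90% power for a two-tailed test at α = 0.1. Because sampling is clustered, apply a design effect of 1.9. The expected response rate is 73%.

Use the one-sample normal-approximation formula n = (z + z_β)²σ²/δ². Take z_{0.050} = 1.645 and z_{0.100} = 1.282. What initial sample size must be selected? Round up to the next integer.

n = (z_{α/2} + z_β)² · σ² / δ²
  = (1.645 + 1.282)² · 3.5² / 1.8²
  = 8.5673 · 12.25 / 3.24
  = 32.39
Design effect: 1.9 × 32.39 = 61.54.
Adjust for 73% response: 61.54 / 0.73 = 84.31.
Round up → n = 85.

n = 85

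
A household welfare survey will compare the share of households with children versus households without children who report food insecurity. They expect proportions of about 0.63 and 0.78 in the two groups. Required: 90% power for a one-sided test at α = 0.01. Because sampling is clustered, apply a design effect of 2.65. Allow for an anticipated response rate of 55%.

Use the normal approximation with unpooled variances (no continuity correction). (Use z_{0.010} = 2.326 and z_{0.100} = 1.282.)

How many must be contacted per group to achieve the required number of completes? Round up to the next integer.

n = 1129 per group

n = (z_α + z_β)² · [p₁(1−p₁) + p₂(1−p₂)] / (p₁ − p₂)²
  = (2.326 + 1.282)² · (0.63·0.37 + 0.78·0.22) / (-0.15)²
  = (3.608)² · (0.2331 + 0.1716) / 0.0225
  = 13.0177 · 0.4047 / 0.0225
  = 234.14
Design effect: 2.65 × 234.14 = 620.48.
Adjust for 55% response: 620.48 / 0.55 = 1128.15.
Round up → n = 1129 per group.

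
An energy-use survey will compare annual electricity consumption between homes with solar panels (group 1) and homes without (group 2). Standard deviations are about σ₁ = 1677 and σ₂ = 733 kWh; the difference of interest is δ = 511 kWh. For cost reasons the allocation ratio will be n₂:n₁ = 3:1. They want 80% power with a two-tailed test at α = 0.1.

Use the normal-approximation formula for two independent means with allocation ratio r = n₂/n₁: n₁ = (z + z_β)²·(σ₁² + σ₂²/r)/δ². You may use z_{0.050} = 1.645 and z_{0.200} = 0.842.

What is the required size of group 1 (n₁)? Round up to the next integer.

n₁ = (z_{α/2} + z_β)² · (σ₁² + σ₂²/r) / δ²
   = (1.645 + 0.842)² · (1677² + 733²/3) / 511²
   = 6.1852 · (2812329 + 179096.3) / 261121
   = 6.1852 · 2991425.3 / 261121
   = 70.86
Round up → n₁ = 71; n₂ = r·n₁ = 3 × 71 = 213.

n₁ = 71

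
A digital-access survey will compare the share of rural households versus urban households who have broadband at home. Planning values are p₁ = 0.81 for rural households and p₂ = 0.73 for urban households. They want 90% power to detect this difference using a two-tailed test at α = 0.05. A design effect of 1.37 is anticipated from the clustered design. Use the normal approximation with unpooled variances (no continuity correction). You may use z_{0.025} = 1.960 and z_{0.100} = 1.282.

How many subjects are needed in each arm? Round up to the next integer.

n = 790 per group

n = (z_{α/2} + z_β)² · [p₁(1−p₁) + p₂(1−p₂)] / (p₁ − p₂)²
  = (1.960 + 1.282)² · (0.81·0.19 + 0.73·0.27) / (0.08)²
  = (3.242)² · (0.1539 + 0.1971) / 0.0064
  = 10.5106 · 0.3510 / 0.0064
  = 576.44
Design effect: 1.37 × 576.44 = 789.72.
Round up → n = 790 per group.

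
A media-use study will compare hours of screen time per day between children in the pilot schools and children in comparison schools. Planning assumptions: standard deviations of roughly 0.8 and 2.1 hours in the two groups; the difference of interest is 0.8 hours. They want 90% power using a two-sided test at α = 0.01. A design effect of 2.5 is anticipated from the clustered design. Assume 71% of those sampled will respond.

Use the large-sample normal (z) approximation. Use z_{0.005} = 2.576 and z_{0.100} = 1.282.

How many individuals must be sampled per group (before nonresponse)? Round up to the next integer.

n = 414 per group

n = (z_{α/2} + z_β)² · (σ₁² + σ₂²) / δ²
  = (2.576 + 1.282)² · (0.8² + 2.1² = 5.05) / 0.8²
  = 14.8842 · 5.05 / 0.64
  = 117.45
Design effect: 2.5 × 117.45 = 293.61.
Adjust for 71% response: 293.61 / 0.71 = 413.54.
Round up → n = 414 per group.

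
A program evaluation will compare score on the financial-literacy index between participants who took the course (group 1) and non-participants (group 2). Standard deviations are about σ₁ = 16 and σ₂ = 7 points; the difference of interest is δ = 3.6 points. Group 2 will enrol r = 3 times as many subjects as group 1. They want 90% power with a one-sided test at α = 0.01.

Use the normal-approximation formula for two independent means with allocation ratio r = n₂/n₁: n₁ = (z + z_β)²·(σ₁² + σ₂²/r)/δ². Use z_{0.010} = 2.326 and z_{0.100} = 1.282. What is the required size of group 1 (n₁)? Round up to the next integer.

n₁ = (z_α + z_β)² · (σ₁² + σ₂²/r) / δ²
   = (2.326 + 1.282)² · (16² + 7²/3) / 3.6²
   = 13.0177 · (256 + 16.3333) / 12.96
   = 13.0177 · 272.3333 / 12.96
   = 273.55
Round up → n₁ = 274; n₂ = r·n₁ = 3 × 274 = 822.

n₁ = 274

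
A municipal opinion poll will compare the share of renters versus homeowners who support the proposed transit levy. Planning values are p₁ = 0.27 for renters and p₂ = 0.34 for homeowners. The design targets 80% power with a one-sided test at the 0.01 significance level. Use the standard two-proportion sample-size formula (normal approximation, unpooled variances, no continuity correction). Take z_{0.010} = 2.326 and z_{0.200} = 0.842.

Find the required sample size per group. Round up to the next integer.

n = 864 per group

n = (z_α + z_β)² · [p₁(1−p₁) + p₂(1−p₂)] / (p₁ − p₂)²
  = (2.326 + 0.842)² · (0.27·0.73 + 0.34·0.66) / (-0.07)²
  = (3.168)² · (0.1971 + 0.2244) / 0.0049
  = 10.0362 · 0.4215 / 0.0049
  = 863.32
Round up → n = 864 per group.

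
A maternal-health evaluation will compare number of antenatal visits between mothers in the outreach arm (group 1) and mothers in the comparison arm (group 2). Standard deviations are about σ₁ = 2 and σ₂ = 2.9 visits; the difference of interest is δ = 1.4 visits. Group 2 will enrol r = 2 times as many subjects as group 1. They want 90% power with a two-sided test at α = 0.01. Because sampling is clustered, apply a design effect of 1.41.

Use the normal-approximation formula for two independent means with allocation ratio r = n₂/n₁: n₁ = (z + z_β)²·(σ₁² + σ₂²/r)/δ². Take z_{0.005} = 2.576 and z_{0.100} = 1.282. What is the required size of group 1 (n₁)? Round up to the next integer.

n₁ = 88

n₁ = (z_{α/2} + z_β)² · (σ₁² + σ₂²/r) / δ²
   = (2.576 + 1.282)² · (2² + 2.9²/2) / 1.4²
   = 14.8842 · (4 + 4.205) / 1.96
   = 14.8842 · 8.205 / 1.96
   = 62.31
Design effect: 1.41 × 62.31 = 87.85.
Round up → n₁ = 88; n₂ = r·n₁ = 2 × 88 = 176.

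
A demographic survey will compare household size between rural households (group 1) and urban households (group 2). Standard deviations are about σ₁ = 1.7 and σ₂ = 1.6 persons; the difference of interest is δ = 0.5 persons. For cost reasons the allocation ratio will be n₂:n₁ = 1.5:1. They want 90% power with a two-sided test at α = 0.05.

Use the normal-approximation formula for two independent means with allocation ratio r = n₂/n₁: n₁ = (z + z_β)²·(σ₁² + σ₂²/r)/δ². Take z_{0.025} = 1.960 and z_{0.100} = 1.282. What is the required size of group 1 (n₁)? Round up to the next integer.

n₁ = (z_{α/2} + z_β)² · (σ₁² + σ₂²/r) / δ²
   = (1.960 + 1.282)² · (1.7² + 1.6²/1.5) / 0.5²
   = 10.5106 · (2.89 + 1.7067) / 0.25
   = 10.5106 · 4.5967 / 0.25
   = 193.25
Round up → n₁ = 194; n₂ = r·n₁ = 1.5 × 194 = 291.

n₁ = 194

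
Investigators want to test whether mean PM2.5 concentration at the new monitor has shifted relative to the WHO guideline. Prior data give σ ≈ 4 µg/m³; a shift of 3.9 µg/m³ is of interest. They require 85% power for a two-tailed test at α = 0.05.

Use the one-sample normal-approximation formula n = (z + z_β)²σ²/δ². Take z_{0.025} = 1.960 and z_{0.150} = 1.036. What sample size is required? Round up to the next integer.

n = 10

n = (z_{α/2} + z_β)² · σ² / δ²
  = (1.960 + 1.036)² · 4² / 3.9²
  = 8.9760 · 16 / 15.21
  = 9.44
Round up → n = 10.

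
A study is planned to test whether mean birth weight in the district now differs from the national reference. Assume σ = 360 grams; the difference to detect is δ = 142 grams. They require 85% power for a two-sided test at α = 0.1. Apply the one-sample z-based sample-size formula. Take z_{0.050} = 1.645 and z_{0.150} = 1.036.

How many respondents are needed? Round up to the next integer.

n = (z_{α/2} + z_β)² · σ² / δ²
  = (1.645 + 1.036)² · 360² / 142²
  = 7.1878 · 129600 / 20164
  = 46.20
Round up → n = 47.

n = 47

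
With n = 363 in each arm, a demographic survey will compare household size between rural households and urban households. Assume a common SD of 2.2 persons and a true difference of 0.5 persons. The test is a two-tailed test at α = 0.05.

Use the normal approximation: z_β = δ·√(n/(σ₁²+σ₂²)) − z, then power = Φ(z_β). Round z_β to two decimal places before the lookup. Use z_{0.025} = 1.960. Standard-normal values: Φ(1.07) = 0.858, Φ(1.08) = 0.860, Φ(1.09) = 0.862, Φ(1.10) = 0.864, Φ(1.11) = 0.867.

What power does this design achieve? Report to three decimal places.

z_β = δ·√(n/(σ₁²+σ₂²)) − z_{α/2}
    = 0.5 · √(363/9.68) − 1.960
    = 0.5 · 6.12372 − 1.960
    = 3.0619 − 1.960 = 1.1019 → 1.10
Power = Φ(1.10) = 0.864.

Power ≈ 0.864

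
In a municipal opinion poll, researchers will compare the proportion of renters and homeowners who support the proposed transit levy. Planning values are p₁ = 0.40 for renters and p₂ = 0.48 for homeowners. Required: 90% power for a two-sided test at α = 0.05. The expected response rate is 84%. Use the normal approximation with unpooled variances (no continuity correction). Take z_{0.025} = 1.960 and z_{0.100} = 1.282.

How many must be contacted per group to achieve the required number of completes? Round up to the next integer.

n = (z_{α/2} + z_β)² · [p₁(1−p₁) + p₂(1−p₂)] / (p₁ − p₂)²
  = (1.960 + 1.282)² · (0.40·0.60 + 0.48·0.52) / (-0.08)²
  = (3.242)² · (0.2400 + 0.2496) / 0.0064
  = 10.5106 · 0.4896 / 0.0064
  = 804.06
Adjust for 84% response: 804.06 / 0.84 = 957.21.
Round up → n = 958 per group.

n = 958 per group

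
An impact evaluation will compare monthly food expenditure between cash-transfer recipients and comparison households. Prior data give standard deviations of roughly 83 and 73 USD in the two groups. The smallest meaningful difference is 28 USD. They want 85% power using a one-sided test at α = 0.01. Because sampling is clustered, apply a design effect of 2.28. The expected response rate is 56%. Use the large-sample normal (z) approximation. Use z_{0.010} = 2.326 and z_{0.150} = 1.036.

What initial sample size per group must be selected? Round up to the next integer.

n = 718 per group

n = (z_α + z_β)² · (σ₁² + σ₂²) / δ²
  = (2.326 + 1.036)² · (83² + 73² = 12218) / 28²
  = 11.3030 · 12218 / 784
  = 176.15
Design effect: 2.28 × 176.15 = 401.62.
Adjust for 56% response: 401.62 / 0.56 = 717.18.
Round up → n = 718 per group.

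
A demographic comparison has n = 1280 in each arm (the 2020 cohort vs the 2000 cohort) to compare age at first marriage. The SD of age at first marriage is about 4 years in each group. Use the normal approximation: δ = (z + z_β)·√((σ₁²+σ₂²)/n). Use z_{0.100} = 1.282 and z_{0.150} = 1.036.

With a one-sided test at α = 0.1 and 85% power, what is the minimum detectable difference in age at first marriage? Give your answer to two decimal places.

δ = (z_α + z_β) · √((σ₁²+σ₂²)/n)
  = (1.282 + 1.036) · √(32/1280)
  = 2.318 · √0.025
  = 2.318 · 0.1581
  = 0.3665

Minimum detectable difference ≈ 0.37 years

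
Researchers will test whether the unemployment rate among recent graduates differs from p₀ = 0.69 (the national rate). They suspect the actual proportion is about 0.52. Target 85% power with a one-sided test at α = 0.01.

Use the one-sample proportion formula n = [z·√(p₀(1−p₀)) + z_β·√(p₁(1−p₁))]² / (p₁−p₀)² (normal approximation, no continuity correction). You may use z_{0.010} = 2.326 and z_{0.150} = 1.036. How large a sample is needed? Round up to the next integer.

n = [z_α·√(p₀q₀) + z_β·√(p₁q₁)]² / (p₁ − p₀)²
  = [2.326·√(0.69·0.31) + 1.036·√(0.52·0.48)]² / (-0.17)²
  = [2.326·0.4625 + 1.036·0.4996]² / 0.0289
  = [1.5933]² / 0.0289
  = 87.85
Round up → n = 88.

n = 88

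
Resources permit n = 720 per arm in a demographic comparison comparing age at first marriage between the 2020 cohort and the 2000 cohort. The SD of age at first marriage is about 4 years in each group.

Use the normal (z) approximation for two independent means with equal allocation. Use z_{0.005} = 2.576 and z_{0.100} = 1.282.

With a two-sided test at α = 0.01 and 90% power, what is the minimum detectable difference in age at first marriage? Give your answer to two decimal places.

Minimum detectable difference ≈ 0.81 years

δ = (z_{α/2} + z_β) · √((σ₁²+σ₂²)/n)
  = (2.576 + 1.282) · √(32/720)
  = 3.858 · √0.04444
  = 3.858 · 0.2108
  = 0.8133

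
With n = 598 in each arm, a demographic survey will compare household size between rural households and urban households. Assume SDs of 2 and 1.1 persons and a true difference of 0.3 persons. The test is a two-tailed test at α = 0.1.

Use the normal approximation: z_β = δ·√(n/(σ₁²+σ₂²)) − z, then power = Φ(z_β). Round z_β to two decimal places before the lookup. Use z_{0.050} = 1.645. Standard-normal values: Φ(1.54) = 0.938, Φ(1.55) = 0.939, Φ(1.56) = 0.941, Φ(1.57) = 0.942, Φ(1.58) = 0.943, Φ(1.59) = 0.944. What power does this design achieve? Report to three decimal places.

Power ≈ 0.942

z_β = δ·√(n/(σ₁²+σ₂²)) − z_{α/2}
    = 0.3 · √(598/5.21) − 1.645
    = 0.3 · 10.71351 − 1.645
    = 3.2141 − 1.645 = 1.5691 → 1.57
Power = Φ(1.57) = 0.942.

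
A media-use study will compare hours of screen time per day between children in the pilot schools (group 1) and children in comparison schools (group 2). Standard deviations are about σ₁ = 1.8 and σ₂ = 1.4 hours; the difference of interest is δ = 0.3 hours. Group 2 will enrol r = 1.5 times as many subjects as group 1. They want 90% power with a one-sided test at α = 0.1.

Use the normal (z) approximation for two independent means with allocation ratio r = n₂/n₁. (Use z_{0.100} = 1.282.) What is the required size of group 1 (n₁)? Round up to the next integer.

n₁ = 333

n₁ = (z_α + z_β)² · (σ₁² + σ₂²/r) / δ²
   = (1.282 + 1.282)² · (1.8² + 1.4²/1.5) / 0.3²
   = 6.5741 · (3.24 + 1.3067) / 0.09
   = 6.5741 · 4.5467 / 0.09
   = 332.11
Round up → n₁ = 333; n₂ = r·n₁ = 1.5 × 333 = 500.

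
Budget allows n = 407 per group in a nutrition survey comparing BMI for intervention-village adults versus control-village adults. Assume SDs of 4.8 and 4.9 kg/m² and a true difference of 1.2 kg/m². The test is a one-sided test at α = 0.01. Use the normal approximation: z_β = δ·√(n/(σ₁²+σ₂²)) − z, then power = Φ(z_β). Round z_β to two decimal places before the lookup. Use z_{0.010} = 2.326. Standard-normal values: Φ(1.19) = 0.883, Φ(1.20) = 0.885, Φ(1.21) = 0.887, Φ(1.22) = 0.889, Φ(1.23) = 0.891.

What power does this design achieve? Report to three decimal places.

z_β = δ·√(n/(σ₁²+σ₂²)) − z_α
    = 1.2 · √(407/47.05) − 2.326
    = 1.2 · 2.94115 − 2.326
    = 3.5294 − 2.326 = 1.2034 → 1.20
Power = Φ(1.20) = 0.885.

Power ≈ 0.885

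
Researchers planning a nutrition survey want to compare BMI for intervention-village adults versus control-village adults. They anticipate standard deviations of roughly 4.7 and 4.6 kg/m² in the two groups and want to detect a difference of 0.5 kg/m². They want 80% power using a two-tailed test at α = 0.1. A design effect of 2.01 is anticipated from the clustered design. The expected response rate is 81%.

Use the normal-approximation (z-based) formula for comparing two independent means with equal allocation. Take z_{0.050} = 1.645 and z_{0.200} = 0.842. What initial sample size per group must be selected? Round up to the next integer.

n = (z_{α/2} + z_β)² · (σ₁² + σ₂²) / δ²
  = (1.645 + 0.842)² · (4.7² + 4.6² = 43.25) / 0.5²
  = 6.1852 · 43.25 / 0.25
  = 1070.03
Design effect: 2.01 × 1070.03 = 2150.77.
Adjust for 81% response: 2150.77 / 0.81 = 2655.27.
Round up → n = 2656 per group.

n = 2656 per group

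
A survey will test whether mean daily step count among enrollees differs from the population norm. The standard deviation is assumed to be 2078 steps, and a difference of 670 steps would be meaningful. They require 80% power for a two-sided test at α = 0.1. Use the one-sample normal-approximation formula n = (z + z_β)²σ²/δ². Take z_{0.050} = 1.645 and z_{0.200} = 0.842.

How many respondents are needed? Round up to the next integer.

n = 60

n = (z_{α/2} + z_β)² · σ² / δ²
  = (1.645 + 0.842)² · 2078² / 670²
  = 6.1852 · 4318084 / 448900
  = 59.50
Round up → n = 60.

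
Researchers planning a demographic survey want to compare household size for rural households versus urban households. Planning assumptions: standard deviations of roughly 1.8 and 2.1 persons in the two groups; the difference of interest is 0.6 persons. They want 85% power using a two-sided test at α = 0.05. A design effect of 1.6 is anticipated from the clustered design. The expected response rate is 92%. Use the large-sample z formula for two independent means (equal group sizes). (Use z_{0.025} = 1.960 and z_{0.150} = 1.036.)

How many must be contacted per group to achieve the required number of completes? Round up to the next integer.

n = 332 per group

n = (z_{α/2} + z_β)² · (σ₁² + σ₂²) / δ²
  = (1.960 + 1.036)² · (1.8² + 2.1² = 7.65) / 0.6²
  = 8.9760 · 7.65 / 0.36
  = 190.74
Design effect: 1.6 × 190.74 = 305.18.
Adjust for 92% response: 305.18 / 0.92 = 331.72.
Round up → n = 332 per group.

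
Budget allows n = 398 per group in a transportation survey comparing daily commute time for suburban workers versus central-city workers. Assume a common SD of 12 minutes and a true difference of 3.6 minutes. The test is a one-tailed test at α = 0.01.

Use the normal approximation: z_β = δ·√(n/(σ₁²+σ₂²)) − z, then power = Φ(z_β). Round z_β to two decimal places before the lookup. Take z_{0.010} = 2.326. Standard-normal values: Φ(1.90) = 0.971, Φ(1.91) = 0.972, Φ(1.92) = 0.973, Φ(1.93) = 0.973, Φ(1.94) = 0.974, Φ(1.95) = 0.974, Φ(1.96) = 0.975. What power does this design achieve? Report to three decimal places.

Power ≈ 0.972

z_β = δ·√(n/(σ₁²+σ₂²)) − z_α
    = 3.6 · √(398/288) − 2.326
    = 3.6 · 1.17556 − 2.326
    = 4.2320 − 2.326 = 1.9060 → 1.91
Power = Φ(1.91) = 0.972.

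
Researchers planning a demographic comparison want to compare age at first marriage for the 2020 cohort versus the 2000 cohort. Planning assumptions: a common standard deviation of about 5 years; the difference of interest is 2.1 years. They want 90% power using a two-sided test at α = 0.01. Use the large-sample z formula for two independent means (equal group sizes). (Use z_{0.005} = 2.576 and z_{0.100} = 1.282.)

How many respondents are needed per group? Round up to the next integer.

n = 169 per group

n = (z_{α/2} + z_β)² · (σ₁² + σ₂²) / δ²
  = (2.576 + 1.282)² · (2·5² = 50) / 2.1²
  = 14.8842 · 50 / 4.41
  = 168.75
Round up → n = 169 per group.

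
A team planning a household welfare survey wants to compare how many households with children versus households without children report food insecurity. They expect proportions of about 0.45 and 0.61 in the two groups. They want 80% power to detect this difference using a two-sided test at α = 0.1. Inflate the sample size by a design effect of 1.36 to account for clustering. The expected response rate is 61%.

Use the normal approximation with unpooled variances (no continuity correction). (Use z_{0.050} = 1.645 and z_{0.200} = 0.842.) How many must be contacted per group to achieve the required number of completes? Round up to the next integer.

n = 262 per group

n = (z_{α/2} + z_β)² · [p₁(1−p₁) + p₂(1−p₂)] / (p₁ − p₂)²
  = (1.645 + 0.842)² · (0.45·0.55 + 0.61·0.39) / (-0.16)²
  = (2.487)² · (0.2475 + 0.2379) / 0.0256
  = 6.1852 · 0.4854 / 0.0256
  = 117.28
Design effect: 1.36 × 117.28 = 159.50.
Adjust for 61% response: 159.50 / 0.61 = 261.47.
Round up → n = 262 per group.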